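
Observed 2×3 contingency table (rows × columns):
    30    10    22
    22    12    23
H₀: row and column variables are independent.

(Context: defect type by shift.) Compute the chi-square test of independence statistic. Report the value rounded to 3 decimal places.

test statistic = 1.227

Row totals [62, 57], col totals [52, 22, 45], n=119
χ² = (30−27.09)²/27.09 + (10−11.46)²/11.46 + (22−23.45)²/23.45 + (22−24.91)²/24.91 + (12−10.54)²/10.54 + (23−21.55)²/21.55 = 1.2269
df = 2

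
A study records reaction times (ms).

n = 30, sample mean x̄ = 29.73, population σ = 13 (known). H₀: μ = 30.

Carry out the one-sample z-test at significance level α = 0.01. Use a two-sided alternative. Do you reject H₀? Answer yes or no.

SE = σ/√n = 13/√30 = 2.3735
z = (x̄−μ₀)/SE = (29.73−30)/2.3735 = -0.1138
p-value (two-sided) = 0.90943
At α=0.01: p ≥ α → fail to reject H₀

reject H₀: no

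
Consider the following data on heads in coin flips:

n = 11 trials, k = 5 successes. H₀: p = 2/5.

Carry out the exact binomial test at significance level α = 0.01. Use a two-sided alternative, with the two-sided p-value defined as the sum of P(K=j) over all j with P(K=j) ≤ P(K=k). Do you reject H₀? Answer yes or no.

reject H₀: no

Exact binomial: n=11, k=5, p₀=2/5=0.4000
P(X=j) = C(n,j)·p₀^j·(1−p₀)^(n−j); p = Σ P(X=j) over j with P(X=j) ≤ P(X=5)
p-value (two-sided) = 0.76351
At α=0.01: p ≥ α → fail to reject H₀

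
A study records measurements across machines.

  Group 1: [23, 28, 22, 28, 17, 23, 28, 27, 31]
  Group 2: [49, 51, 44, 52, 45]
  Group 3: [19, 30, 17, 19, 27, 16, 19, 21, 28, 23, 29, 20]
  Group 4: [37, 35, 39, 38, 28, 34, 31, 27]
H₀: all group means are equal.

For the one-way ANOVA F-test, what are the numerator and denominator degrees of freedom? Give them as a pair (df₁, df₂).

degrees of freedom = [3, 30]

k = 4 groups, N = 34 total
df = (k−1, N−k) = (4−1, 34−4) = (3, 30)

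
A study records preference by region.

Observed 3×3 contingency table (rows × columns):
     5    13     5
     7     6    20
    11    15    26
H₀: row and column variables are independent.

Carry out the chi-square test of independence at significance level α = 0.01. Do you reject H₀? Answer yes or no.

Row totals [23, 33, 52], col totals [23, 34, 51], n=108
χ² = (5−4.90)²/4.90 + (13−7.24)²/7.24 + (5−10.86)²/10.86 + (7−7.03)²/7.03 + (6−10.39)²/10.39 + (20−15.58)²/15.58 + (11−11.07)²/11.07 + (15−16.37)²/16.37 + (26−24.56)²/24.56 = 11.0521
df = 4
p-value (upper-tail) = 0.02598
At α=0.01: p ≥ α → fail to reject H₀

reject H₀: no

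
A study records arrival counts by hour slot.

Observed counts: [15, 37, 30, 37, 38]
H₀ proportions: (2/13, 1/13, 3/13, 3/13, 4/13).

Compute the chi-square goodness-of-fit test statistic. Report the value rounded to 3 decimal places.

n = 157; E_i = n·p_i = [24.15, 12.08, 36.23, 36.23, 48.31]
χ² = (15−24.15)²/24.15 + (37−12.08)²/12.08 + (30−36.23)²/36.23 + (37−36.23)²/36.23 + (38−48.31)²/48.31 = 58.1900
df = 4

test statistic = 58.190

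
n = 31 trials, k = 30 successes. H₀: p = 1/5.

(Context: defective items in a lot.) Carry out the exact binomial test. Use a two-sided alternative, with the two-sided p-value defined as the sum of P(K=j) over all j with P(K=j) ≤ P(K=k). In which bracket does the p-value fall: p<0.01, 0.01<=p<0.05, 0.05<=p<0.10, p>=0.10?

Exact binomial: n=31, k=30, p₀=1/5=0.2000
P(X=j) = C(n,j)·p₀^j·(1−p₀)^(n−j); p = Σ P(X=j) over j with P(X=j) ≤ P(X=30)
p-value (two-sided) = 0.00000
→ bracket: p<0.01

p-value bracket: p<0.01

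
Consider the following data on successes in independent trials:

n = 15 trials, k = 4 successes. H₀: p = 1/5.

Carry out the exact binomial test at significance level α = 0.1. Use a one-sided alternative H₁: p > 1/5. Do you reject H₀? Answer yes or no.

Exact binomial: n=15, k=4, p₀=1/5=0.2000
P(X≥4) from Σ C(n,i)·p₀^i·(1−p₀)^(n−i)
p-value (one-sided, H₁ greater) = 0.35184
At α=0.1: p ≥ α → fail to reject H₀

reject H₀: no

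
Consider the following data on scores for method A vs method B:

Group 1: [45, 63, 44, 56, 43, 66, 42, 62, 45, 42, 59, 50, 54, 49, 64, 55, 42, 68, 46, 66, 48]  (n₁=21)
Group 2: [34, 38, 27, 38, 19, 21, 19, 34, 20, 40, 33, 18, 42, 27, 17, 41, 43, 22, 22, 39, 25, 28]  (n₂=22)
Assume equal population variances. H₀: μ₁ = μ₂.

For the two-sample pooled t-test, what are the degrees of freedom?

degrees of freedom = 41

df = n₁ + n₂ − 2 = 21 + 22 − 2 = 41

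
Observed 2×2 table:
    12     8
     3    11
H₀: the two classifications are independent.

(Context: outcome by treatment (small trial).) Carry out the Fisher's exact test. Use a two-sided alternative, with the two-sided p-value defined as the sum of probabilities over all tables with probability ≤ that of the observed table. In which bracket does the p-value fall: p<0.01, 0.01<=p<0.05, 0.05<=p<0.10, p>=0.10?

p-value bracket: 0.01<=p<0.05

Margins: r₁=20, r₂=14, c₁=15, c₂=19, n=34
p_obs = C(20,12)·C(14,3)/C(34,15); sum pmf over tables with pmf ≤ p_obs
p-value (two-sided) = 0.03818
→ bracket: 0.01<=p<0.05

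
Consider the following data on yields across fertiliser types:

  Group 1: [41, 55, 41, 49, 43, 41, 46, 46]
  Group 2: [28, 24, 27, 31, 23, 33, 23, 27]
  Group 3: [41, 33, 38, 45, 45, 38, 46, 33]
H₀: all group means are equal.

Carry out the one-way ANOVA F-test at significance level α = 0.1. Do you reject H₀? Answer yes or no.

Group means [45.25, 27.00, 39.88], grand mean 37.375
SSB = Σnᵢ(x̄ᵢ−x̄)² = 1407.250; SSW = ΣΣ(x−x̄ᵢ)² = 456.375
MSB = 1407.250/2 = 703.6250; MSW = 456.375/21 = 21.7321
F = MSB/MSW = 32.3772
df = (2, 21)
p-value (upper-tail) = 0.00000
At α=0.1: p < α → reject H₀

reject H₀: yes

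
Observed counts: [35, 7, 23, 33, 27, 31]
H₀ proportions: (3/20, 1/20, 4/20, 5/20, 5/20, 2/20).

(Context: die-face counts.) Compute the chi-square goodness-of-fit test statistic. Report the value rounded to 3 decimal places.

n = 156; E_i = n·p_i = [23.40, 7.80, 31.20, 39.00, 39.00, 15.60]
χ² = (35−23.40)²/23.40 + (7−7.80)²/7.80 + (23−31.20)²/31.20 + (33−39.00)²/39.00 + (27−39.00)²/39.00 + (31−15.60)²/15.60 = 27.8056
df = 5

test statistic = 27.806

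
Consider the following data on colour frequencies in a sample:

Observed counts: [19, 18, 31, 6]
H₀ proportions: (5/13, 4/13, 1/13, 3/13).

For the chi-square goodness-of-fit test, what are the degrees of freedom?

degrees of freedom = 3

df = k − 1 = 4 − 1 = 3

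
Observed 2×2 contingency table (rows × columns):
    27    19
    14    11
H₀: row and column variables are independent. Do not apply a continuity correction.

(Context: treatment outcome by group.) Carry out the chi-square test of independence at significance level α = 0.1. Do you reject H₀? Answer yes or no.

reject H₀: no

Row totals [46, 25], col totals [41, 30], n=71
χ² = (27−26.56)²/26.56 + (19−19.44)²/19.44 + (14−14.44)²/14.44 + (11−10.56)²/10.56 = 0.0482
df = 1
p-value (upper-tail) = 0.82616
At α=0.1: p ≥ α → fail to reject H₀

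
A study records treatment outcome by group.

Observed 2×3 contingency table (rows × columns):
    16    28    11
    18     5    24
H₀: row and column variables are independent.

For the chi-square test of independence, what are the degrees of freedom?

degrees of freedom = 2

df = (r−1)(c−1) = (2−1)·(3−1) = 2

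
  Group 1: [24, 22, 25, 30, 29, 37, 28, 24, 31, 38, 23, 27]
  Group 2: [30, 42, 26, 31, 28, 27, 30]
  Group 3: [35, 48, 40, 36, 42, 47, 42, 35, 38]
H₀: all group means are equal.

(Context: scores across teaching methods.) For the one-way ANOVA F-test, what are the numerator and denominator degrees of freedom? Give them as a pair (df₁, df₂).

degrees of freedom = [2, 25]

k = 3 groups, N = 28 total
df = (k−1, N−k) = (3−1, 28−3) = (2, 25)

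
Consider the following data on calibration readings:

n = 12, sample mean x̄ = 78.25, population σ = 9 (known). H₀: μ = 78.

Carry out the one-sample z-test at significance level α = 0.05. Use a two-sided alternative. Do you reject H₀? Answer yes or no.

reject H₀: no

SE = σ/√n = 9/√12 = 2.5981
z = (x̄−μ₀)/SE = (78.25−78)/2.5981 = 0.0962
p-value (two-sided) = 0.92334
At α=0.05: p ≥ α → fail to reject H₀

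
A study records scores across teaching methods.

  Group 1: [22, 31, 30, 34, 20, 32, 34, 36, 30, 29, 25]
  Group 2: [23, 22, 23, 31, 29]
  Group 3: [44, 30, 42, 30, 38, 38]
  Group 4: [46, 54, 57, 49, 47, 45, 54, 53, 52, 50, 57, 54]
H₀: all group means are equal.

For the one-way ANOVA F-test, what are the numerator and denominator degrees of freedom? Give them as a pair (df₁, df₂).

degrees of freedom = [3, 30]

k = 4 groups, N = 34 total
df = (k−1, N−k) = (4−1, 34−4) = (3, 30)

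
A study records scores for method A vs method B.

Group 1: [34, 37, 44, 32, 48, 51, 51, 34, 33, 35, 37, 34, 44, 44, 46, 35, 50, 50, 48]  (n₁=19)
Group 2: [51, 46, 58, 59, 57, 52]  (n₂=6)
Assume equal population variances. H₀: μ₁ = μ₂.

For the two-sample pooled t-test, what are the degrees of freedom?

degrees of freedom = 23

df = n₁ + n₂ − 2 = 19 + 6 − 2 = 23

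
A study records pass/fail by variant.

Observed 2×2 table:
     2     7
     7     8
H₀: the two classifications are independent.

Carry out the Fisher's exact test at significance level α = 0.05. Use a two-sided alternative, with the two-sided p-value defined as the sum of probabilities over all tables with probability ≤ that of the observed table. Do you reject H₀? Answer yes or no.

reject H₀: no

Margins: r₁=9, r₂=15, c₁=9, c₂=15, n=24
p_obs = C(9,2)·C(15,7)/C(24,9); sum pmf over tables with pmf ≤ p_obs
p-value (two-sided) = 0.38907
At α=0.05: p ≥ α → fail to reject H₀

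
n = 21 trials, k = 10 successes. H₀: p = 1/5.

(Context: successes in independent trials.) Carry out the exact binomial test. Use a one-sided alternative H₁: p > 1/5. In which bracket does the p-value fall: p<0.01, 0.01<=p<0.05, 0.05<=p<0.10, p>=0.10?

Exact binomial: n=21, k=10, p₀=1/5=0.2000
P(X≥10) from Σ C(n,i)·p₀^i·(1−p₀)^(n−i)
p-value (one-sided, H₁ greater) = 0.00407
→ bracket: p<0.01

p-value bracket: p<0.01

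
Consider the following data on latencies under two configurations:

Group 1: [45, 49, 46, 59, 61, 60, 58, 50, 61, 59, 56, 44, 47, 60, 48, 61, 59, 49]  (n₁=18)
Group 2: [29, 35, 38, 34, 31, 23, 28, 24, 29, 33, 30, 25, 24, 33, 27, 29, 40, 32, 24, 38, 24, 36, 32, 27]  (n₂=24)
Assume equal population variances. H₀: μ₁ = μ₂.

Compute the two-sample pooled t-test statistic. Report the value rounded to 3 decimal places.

test statistic = 13.468

x̄₁=54.000, s₁=6.463, n₁=18
x̄₂=30.208, s₂=4.995, n₂=24
s_p² = [17·6.463² + 23·4.995²]/40 = 32.0990
SE = √(s_p²·(1/18+1/24)) = 1.7666
t = (54.000−30.208)/1.7666 = 13.4678
df = 40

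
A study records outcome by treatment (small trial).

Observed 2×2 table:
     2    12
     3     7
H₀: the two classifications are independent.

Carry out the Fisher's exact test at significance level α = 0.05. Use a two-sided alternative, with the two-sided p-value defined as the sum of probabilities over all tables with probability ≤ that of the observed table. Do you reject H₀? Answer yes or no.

reject H₀: no

Margins: r₁=14, r₂=10, c₁=5, c₂=19, n=24
p_obs = C(14,2)·C(10,3)/C(24,5); sum pmf over tables with pmf ≤ p_obs
p-value (two-sided) = 0.61462
At α=0.05: p ≥ α → fail to reject H₀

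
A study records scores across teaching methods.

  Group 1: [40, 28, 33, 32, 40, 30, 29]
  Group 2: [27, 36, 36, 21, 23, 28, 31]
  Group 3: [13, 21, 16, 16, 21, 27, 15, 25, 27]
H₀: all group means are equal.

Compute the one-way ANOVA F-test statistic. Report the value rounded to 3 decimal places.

Group means [33.14, 28.86, 20.11], grand mean 26.739
SSB = Σnᵢ(x̄ᵢ−x̄)² = 713.832; SSW = ΣΣ(x−x̄ᵢ)² = 586.603
MSB = 713.832/2 = 356.9158; MSW = 586.603/20 = 29.3302
F = MSB/MSW = 12.1689
df = (2, 20)

test statistic = 12.169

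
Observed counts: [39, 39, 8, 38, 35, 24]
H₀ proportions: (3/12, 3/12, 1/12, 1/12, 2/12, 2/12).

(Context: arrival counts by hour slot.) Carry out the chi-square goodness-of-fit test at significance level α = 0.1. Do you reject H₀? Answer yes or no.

n = 183; E_i = n·p_i = [45.75, 45.75, 15.25, 15.25, 30.50, 30.50]
χ² = (39−45.75)²/45.75 + (39−45.75)²/45.75 + (8−15.25)²/15.25 + (38−15.25)²/15.25 + (35−30.50)²/30.50 + (24−30.50)²/30.50 = 41.4262
df = 5
p-value (upper-tail) = 0.00000
At α=0.1: p < α → reject H₀

reject H₀: yes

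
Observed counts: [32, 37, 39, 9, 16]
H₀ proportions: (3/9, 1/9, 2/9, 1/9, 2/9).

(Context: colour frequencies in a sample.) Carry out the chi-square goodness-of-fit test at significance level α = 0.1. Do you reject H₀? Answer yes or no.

n = 133; E_i = n·p_i = [44.33, 14.78, 29.56, 14.78, 29.56]
χ² = (32−44.33)²/44.33 + (37−14.78)²/14.78 + (39−29.56)²/29.56 + (9−14.78)²/14.78 + (16−29.56)²/29.56 = 48.3421
df = 4
p-value (upper-tail) = 0.00000
At α=0.1: p < α → reject H₀

reject H₀: yes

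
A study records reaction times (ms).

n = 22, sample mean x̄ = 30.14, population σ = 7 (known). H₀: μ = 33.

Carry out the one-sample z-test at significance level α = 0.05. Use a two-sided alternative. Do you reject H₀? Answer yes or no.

reject H₀: no

SE = σ/√n = 7/√22 = 1.4924
z = (x̄−μ₀)/SE = (30.14−33)/1.4924 = -1.9164
p-value (two-sided) = 0.05532
At α=0.05: p ≥ α → fail to reject H₀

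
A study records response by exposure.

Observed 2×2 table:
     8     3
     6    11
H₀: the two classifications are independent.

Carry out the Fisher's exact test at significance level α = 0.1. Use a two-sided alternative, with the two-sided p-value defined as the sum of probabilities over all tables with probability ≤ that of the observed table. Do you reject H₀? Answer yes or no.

Margins: r₁=11, r₂=17, c₁=14, c₂=14, n=28
p_obs = C(11,8)·C(17,6)/C(28,14); sum pmf over tables with pmf ≤ p_obs
p-value (two-sided) = 0.12011
At α=0.1: p ≥ α → fail to reject H₀

reject H₀: no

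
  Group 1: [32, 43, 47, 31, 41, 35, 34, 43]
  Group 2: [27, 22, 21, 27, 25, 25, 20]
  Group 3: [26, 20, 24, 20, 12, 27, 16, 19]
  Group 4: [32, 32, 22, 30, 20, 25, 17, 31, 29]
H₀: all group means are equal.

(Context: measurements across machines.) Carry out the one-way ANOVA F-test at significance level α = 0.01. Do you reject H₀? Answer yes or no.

reject H₀: yes

Group means [38.25, 23.86, 20.50, 26.44], grand mean 27.344
SSB = Σnᵢ(x̄ᵢ−x̄)² = 1418.639; SSW = ΣΣ(x−x̄ᵢ)² = 732.579
MSB = 1418.639/3 = 472.8798; MSW = 732.579/28 = 26.1635
F = MSB/MSW = 18.0740
df = (3, 28)
p-value (upper-tail) = 0.00000
At α=0.01: p < α → reject H₀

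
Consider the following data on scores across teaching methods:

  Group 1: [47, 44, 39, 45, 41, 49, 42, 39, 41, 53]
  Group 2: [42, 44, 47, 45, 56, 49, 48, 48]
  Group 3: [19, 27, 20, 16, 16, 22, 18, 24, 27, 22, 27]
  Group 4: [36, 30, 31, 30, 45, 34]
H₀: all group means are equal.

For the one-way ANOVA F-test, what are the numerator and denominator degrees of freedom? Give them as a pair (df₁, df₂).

degrees of freedom = [3, 31]

k = 4 groups, N = 35 total
df = (k−1, N−k) = (4−1, 35−4) = (3, 31)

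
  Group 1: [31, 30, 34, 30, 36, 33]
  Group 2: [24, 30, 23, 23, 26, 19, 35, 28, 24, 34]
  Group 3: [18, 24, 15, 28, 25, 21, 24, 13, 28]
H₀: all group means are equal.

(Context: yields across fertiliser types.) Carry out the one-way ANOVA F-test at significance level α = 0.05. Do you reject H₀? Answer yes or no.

Group means [32.33, 26.60, 21.78], grand mean 26.240
SSB = Σnᵢ(x̄ᵢ−x̄)² = 403.271; SSW = ΣΣ(x−x̄ᵢ)² = 501.289
MSB = 403.271/2 = 201.6356; MSW = 501.289/22 = 22.7859
F = MSB/MSW = 8.8492
df = (2, 22)
p-value (upper-tail) = 0.00151
At α=0.05: p < α → reject H₀

reject H₀: yes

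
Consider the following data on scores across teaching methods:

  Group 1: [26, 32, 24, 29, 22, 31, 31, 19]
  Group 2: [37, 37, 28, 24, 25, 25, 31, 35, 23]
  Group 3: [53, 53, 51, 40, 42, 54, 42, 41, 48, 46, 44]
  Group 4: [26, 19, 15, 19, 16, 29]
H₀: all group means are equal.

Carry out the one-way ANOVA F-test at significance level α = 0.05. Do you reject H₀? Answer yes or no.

reject H₀: yes

Group means [26.75, 29.44, 46.73, 20.67], grand mean 32.853
SSB = Σnᵢ(x̄ᵢ−x̄)² = 3411.027; SSW = ΣΣ(x−x̄ᵢ)² = 859.237
MSB = 3411.027/3 = 1137.0091; MSW = 859.237/30 = 28.6412
F = MSB/MSW = 39.6983
df = (3, 30)
p-value (upper-tail) = 0.00000
At α=0.05: p < α → reject H₀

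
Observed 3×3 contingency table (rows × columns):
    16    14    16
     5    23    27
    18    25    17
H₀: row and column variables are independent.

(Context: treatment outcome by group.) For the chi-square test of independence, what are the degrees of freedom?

degrees of freedom = 4

df = (r−1)(c−1) = (3−1)·(3−1) = 4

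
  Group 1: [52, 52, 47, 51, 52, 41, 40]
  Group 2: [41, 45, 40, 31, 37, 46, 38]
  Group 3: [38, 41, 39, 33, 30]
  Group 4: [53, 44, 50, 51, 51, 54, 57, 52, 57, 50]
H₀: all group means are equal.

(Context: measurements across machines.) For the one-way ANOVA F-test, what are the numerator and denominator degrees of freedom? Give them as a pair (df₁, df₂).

k = 4 groups, N = 29 total
df = (k−1, N−k) = (4−1, 29−4) = (3, 25)

degrees of freedom = [3, 25]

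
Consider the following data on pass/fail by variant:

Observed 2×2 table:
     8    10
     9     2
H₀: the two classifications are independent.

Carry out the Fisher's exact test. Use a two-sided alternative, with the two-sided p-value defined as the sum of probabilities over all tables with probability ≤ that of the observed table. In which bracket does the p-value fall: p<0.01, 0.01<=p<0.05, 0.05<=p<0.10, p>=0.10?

p-value bracket: 0.05<=p<0.10

Margins: r₁=18, r₂=11, c₁=17, c₂=12, n=29
p_obs = C(18,8)·C(11,9)/C(29,17); sum pmf over tables with pmf ≤ p_obs
p-value (two-sided) = 0.06411
→ bracket: 0.05<=p<0.10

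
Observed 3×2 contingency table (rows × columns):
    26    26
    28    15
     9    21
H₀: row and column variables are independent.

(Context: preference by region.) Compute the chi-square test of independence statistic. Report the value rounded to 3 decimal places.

Row totals [52, 43, 30], col totals [63, 62], n=125
χ² = (26−26.21)²/26.21 + (26−25.79)²/25.79 + (28−21.67)²/21.67 + (15−21.33)²/21.33 + (9−15.12)²/15.12 + (21−14.88)²/14.88 = 8.7228
df = 2

test statistic = 8.723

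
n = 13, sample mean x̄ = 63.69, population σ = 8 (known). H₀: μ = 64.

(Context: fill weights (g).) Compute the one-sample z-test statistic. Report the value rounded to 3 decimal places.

SE = σ/√n = 8/√13 = 2.2188
z = (x̄−μ₀)/SE = (63.69−64)/2.2188 = -0.1397

test statistic = -0.140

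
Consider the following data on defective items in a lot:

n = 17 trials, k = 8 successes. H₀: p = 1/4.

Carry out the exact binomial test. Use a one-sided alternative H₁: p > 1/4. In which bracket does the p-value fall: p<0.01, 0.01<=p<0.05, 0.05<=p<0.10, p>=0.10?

p-value bracket: 0.01<=p<0.05

Exact binomial: n=17, k=8, p₀=1/4=0.2500
P(X≥8) from Σ C(n,i)·p₀^i·(1−p₀)^(n−i)
p-value (one-sided, H₁ greater) = 0.04024
→ bracket: 0.01<=p<0.05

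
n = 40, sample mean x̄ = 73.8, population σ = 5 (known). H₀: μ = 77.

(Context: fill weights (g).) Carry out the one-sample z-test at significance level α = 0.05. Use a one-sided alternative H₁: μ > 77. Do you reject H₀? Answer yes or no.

SE = σ/√n = 5/√40 = 0.7906
z = (x̄−μ₀)/SE = (73.8−77)/0.7906 = -4.0477
p-value (one-sided, H₁ greater) = 0.99997
At α=0.05: p ≥ α → fail to reject H₀

reject H₀: no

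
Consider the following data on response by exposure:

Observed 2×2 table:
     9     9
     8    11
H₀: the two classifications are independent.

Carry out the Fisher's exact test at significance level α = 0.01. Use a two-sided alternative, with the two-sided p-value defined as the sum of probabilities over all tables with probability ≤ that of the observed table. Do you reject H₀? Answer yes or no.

reject H₀: no

Margins: r₁=18, r₂=19, c₁=17, c₂=20, n=37
p_obs = C(18,9)·C(19,8)/C(37,17); sum pmf over tables with pmf ≤ p_obs
p-value (two-sided) = 0.74585
At α=0.01: p ≥ α → fail to reject H₀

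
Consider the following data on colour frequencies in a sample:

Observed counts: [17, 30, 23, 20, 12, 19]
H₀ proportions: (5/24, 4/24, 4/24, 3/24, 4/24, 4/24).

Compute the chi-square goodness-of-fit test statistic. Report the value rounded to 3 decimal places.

n = 121; E_i = n·p_i = [25.21, 20.17, 20.17, 15.12, 20.17, 20.17]
χ² = (17−25.21)²/25.21 + (30−20.17)²/20.17 + (23−20.17)²/20.17 + (20−15.12)²/15.12 + (12−20.17)²/20.17 + (19−20.17)²/20.17 = 12.8116
df = 5

test statistic = 12.812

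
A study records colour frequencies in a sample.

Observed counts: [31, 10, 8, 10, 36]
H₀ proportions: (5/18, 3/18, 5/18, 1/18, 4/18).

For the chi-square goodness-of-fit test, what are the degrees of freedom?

degrees of freedom = 4

df = k − 1 = 5 − 1 = 4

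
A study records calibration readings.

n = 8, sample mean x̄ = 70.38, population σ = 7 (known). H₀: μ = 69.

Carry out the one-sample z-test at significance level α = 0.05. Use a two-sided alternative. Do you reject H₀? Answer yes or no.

SE = σ/√n = 7/√8 = 2.4749
z = (x̄−μ₀)/SE = (70.38−69)/2.4749 = 0.5576
p-value (two-sided) = 0.57711
At α=0.05: p ≥ α → fail to reject H₀

reject H₀: no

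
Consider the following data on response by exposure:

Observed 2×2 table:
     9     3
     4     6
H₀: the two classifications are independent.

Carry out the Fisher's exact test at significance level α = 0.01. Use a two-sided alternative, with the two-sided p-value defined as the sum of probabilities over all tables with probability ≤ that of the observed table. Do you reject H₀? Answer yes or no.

reject H₀: no

Margins: r₁=12, r₂=10, c₁=13, c₂=9, n=22
p_obs = C(12,9)·C(10,4)/C(22,13); sum pmf over tables with pmf ≤ p_obs
p-value (two-sided) = 0.19195
At α=0.01: p ≥ α → fail to reject H₀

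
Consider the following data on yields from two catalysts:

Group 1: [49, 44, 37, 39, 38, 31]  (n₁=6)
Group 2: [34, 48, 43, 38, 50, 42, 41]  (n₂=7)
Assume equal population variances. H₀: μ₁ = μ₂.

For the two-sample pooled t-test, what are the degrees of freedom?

degrees of freedom = 11

df = n₁ + n₂ − 2 = 6 + 7 − 2 = 11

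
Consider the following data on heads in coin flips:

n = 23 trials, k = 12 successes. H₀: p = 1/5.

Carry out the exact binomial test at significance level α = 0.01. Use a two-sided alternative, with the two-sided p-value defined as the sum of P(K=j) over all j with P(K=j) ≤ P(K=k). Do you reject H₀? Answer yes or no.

Exact binomial: n=23, k=12, p₀=1/5=0.2000
P(X=j) = C(n,j)·p₀^j·(1−p₀)^(n−j); p = Σ P(X=j) over j with P(X=j) ≤ P(X=12)
p-value (two-sided) = 0.00060
At α=0.01: p < α → reject H₀

reject H₀: yes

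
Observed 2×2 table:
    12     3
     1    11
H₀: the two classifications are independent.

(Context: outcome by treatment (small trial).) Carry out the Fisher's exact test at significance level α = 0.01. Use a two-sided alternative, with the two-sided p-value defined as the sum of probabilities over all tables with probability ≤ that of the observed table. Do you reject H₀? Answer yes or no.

Margins: r₁=15, r₂=12, c₁=13, c₂=14, n=27
p_obs = C(15,12)·C(12,1)/C(27,13); sum pmf over tables with pmf ≤ p_obs
p-value (two-sided) = 0.00034
At α=0.01: p < α → reject H₀

reject H₀: yes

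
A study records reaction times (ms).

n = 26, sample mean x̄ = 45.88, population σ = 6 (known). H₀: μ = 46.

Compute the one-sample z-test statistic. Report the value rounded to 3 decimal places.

test statistic = -0.102

SE = σ/√n = 6/√26 = 1.1767
z = (x̄−μ₀)/SE = (45.88−46)/1.1767 = -0.1020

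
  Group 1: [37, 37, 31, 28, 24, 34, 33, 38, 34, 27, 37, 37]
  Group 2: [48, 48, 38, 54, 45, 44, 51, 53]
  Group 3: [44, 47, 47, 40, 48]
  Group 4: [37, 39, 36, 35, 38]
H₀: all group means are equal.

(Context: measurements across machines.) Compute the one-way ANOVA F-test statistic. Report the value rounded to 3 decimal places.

test statistic = 21.781

Group means [33.08, 47.62, 45.20, 37.00], grand mean 39.633
SSB = Σnᵢ(x̄ᵢ−x̄)² = 1215.375; SSW = ΣΣ(x−x̄ᵢ)² = 483.592
MSB = 1215.375/3 = 405.1250; MSW = 483.592/26 = 18.5997
F = MSB/MSW = 21.7813
df = (3, 26)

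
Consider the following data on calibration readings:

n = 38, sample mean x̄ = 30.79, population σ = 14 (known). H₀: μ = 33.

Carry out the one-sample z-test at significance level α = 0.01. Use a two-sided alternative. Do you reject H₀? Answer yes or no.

SE = σ/√n = 14/√38 = 2.2711
z = (x̄−μ₀)/SE = (30.79−33)/2.2711 = -0.9731
p-value (two-sided) = 0.33051
At α=0.01: p ≥ α → fail to reject H₀

reject H₀: no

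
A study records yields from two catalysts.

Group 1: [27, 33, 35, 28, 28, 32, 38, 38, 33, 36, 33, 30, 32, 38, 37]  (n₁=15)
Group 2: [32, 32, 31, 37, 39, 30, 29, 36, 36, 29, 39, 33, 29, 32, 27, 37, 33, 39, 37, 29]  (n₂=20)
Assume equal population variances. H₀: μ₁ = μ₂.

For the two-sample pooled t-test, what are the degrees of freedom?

df = n₁ + n₂ − 2 = 15 + 20 − 2 = 33

degrees of freedom = 33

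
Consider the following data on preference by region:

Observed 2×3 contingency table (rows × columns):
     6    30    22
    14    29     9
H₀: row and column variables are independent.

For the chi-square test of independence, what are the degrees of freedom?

degrees of freedom = 2

df = (r−1)(c−1) = (2−1)·(3−1) = 2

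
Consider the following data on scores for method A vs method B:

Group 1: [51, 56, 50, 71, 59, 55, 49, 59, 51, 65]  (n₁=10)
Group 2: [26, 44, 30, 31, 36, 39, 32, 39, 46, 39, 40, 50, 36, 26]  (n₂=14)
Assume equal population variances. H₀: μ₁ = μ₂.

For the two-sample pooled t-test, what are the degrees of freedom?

df = n₁ + n₂ − 2 = 10 + 14 − 2 = 22

degrees of freedom = 22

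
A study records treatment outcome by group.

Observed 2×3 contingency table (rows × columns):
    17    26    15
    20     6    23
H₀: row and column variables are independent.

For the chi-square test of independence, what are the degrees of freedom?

df = (r−1)(c−1) = (2−1)·(3−1) = 2

degrees of freedom = 2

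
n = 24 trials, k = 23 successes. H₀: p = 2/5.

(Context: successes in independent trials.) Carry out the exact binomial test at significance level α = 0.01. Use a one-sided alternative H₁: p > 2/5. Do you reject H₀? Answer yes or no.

Exact binomial: n=24, k=23, p₀=2/5=0.4000
P(X≥23) from Σ C(n,i)·p₀^i·(1−p₀)^(n−i)
p-value (one-sided, H₁ greater) = 0.00000
At α=0.01: p < α → reject H₀

reject H₀: yes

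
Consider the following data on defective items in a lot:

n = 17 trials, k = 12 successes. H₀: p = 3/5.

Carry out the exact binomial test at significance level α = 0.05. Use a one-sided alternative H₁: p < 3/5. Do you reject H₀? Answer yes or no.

Exact binomial: n=17, k=12, p₀=3/5=0.6000
P(X≤12) from Σ C(n,i)·p₀^i·(1−p₀)^(n−i)
p-value (one-sided, H₁ less) = 0.87400
At α=0.05: p ≥ α → fail to reject H₀

reject H₀: no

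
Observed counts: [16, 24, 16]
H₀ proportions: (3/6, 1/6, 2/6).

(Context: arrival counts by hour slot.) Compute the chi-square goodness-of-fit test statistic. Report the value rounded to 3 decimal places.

n = 56; E_i = n·p_i = [28.00, 9.33, 18.67]
χ² = (16−28.00)²/28.00 + (24−9.33)²/9.33 + (16−18.67)²/18.67 = 28.5714
df = 2

test statistic = 28.571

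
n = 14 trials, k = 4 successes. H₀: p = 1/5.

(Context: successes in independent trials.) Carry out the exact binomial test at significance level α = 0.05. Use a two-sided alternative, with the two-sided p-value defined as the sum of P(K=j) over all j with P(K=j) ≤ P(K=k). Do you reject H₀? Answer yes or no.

Exact binomial: n=14, k=4, p₀=1/5=0.2000
P(X=j) = C(n,j)·p₀^j·(1−p₀)^(n−j); p = Σ P(X=j) over j with P(X=j) ≤ P(X=4)
p-value (two-sided) = 0.49972
At α=0.05: p ≥ α → fail to reject H₀

reject H₀: no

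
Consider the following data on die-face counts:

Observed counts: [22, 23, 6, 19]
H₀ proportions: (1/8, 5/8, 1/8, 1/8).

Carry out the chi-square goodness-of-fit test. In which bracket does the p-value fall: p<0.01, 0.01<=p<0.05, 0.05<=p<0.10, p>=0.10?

n = 70; E_i = n·p_i = [8.75, 43.75, 8.75, 8.75]
χ² = (22−8.75)²/8.75 + (23−43.75)²/43.75 + (6−8.75)²/8.75 + (19−8.75)²/8.75 = 42.7771
df = 3
p-value (upper-tail) = 0.00000
→ bracket: p<0.01

p-value bracket: p<0.01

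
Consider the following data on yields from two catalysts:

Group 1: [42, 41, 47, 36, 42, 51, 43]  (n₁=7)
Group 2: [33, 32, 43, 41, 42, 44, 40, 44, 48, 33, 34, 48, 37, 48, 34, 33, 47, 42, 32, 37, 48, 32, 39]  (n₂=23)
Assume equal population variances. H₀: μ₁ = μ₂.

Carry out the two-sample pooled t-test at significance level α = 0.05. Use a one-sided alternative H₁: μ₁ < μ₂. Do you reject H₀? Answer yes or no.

x̄₁=43.143, s₁=4.741, n₁=7
x̄₂=39.609, s₂=5.960, n₂=23
s_p² = [6·4.741² + 22·5.960²]/28 = 32.7263
SE = √(s_p²·(1/7+1/23)) = 2.4694
t = (43.143−39.609)/2.4694 = 1.4312
df = 28
p-value (one-sided, H₁ less) = 0.91828
At α=0.05: p ≥ α → fail to reject H₀

reject H₀: no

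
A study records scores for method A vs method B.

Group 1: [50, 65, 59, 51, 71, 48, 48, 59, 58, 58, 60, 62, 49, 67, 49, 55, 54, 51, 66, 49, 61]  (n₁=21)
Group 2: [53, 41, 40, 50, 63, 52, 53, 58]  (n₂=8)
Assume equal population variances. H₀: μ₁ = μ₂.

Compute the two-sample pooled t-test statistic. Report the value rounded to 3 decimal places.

test statistic = 1.804

x̄₁=56.667, s₁=7.024, n₁=21
x̄₂=51.250, s₂=7.778, n₂=8
s_p² = [20·7.024² + 7·7.778²]/27 = 52.2284
SE = √(s_p²·(1/21+1/8)) = 3.0026
t = (56.667−51.250)/3.0026 = 1.8040
df = 27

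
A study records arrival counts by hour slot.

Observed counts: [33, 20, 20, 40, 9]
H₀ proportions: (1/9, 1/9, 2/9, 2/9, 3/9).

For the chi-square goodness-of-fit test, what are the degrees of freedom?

df = k − 1 = 5 − 1 = 4

degrees of freedom = 4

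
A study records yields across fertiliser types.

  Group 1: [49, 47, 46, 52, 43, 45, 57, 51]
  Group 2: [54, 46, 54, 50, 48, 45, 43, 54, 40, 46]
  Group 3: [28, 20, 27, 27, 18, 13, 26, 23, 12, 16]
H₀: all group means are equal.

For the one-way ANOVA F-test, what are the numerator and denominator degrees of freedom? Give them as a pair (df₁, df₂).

degrees of freedom = [2, 25]

k = 3 groups, N = 28 total
df = (k−1, N−k) = (3−1, 28−3) = (2, 25)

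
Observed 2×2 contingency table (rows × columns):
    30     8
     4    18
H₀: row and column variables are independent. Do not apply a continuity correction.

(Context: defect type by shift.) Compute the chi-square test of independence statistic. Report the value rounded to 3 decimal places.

test statistic = 20.952

Row totals [38, 22], col totals [34, 26], n=60
χ² = (30−21.53)²/21.53 + (8−16.47)²/16.47 + (4−12.47)²/12.47 + (18−9.53)²/9.53 = 20.9517
df = 1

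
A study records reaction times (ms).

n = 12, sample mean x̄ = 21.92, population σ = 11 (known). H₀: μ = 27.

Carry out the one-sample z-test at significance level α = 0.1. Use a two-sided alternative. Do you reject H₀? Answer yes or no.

SE = σ/√n = 11/√12 = 3.1754
z = (x̄−μ₀)/SE = (21.92−27)/3.1754 = -1.5998
p-value (two-sided) = 0.10965
At α=0.1: p ≥ α → fail to reject H₀

reject H₀: no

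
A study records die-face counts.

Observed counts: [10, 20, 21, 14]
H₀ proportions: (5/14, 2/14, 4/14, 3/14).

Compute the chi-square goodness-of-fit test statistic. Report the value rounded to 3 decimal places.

test statistic = 20.203

n = 65; E_i = n·p_i = [23.21, 9.29, 18.57, 13.93]
χ² = (10−23.21)²/23.21 + (20−9.29)²/9.29 + (21−18.57)²/18.57 + (14−13.93)²/13.93 = 20.2026
df = 3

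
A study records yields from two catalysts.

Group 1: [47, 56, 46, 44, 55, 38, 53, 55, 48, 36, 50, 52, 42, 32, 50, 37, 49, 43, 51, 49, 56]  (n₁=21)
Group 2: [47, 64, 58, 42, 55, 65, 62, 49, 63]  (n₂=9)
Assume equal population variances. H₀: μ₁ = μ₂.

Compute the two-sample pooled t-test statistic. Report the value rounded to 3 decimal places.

test statistic = -3.059

x̄₁=47.095, s₁=6.971, n₁=21
x̄₂=56.111, s₂=8.373, n₂=9
s_p² = [20·6.971² + 8·8.373²]/28 = 54.7392
SE = √(s_p²·(1/21+1/9)) = 2.9477
t = (47.095−56.111)/2.9477 = -3.0586
df = 28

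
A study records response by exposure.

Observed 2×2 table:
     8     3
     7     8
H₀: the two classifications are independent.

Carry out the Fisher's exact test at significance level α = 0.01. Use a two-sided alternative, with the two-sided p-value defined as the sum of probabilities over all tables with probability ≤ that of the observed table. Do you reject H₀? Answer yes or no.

reject H₀: no

Margins: r₁=11, r₂=15, c₁=15, c₂=11, n=26
p_obs = C(11,8)·C(15,7)/C(26,15); sum pmf over tables with pmf ≤ p_obs
p-value (two-sided) = 0.24629
At α=0.01: p ≥ α → fail to reject H₀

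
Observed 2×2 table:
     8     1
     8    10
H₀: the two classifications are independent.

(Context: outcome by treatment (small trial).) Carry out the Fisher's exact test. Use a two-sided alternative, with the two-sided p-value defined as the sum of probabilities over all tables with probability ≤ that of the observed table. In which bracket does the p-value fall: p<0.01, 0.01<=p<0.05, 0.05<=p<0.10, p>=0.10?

Margins: r₁=9, r₂=18, c₁=16, c₂=11, n=27
p_obs = C(9,8)·C(18,8)/C(27,16); sum pmf over tables with pmf ≤ p_obs
p-value (two-sided) = 0.04167
→ bracket: 0.01<=p<0.05

p-value bracket: 0.01<=p<0.05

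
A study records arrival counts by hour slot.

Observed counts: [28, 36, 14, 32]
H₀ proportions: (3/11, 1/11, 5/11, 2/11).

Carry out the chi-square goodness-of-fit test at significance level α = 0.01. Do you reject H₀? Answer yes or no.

reject H₀: yes

n = 110; E_i = n·p_i = [30.00, 10.00, 50.00, 20.00]
χ² = (28−30.00)²/30.00 + (36−10.00)²/10.00 + (14−50.00)²/50.00 + (32−20.00)²/20.00 = 100.8533
df = 3
p-value (upper-tail) = 0.00000
At α=0.01: p < α → reject H₀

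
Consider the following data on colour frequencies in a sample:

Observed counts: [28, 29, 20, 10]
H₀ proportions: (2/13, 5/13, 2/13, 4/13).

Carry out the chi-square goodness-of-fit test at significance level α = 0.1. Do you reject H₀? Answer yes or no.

n = 87; E_i = n·p_i = [13.38, 33.46, 13.38, 26.77]
χ² = (28−13.38)²/13.38 + (29−33.46)²/33.46 + (20−13.38)²/13.38 + (10−26.77)²/26.77 = 30.3287
df = 3
p-value (upper-tail) = 0.00000
At α=0.1: p < α → reject H₀

reject H₀: yes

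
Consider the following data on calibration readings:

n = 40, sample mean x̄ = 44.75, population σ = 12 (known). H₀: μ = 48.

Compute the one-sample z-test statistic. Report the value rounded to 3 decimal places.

SE = σ/√n = 12/√40 = 1.8974
z = (x̄−μ₀)/SE = (44.75−48)/1.8974 = -1.7129

test statistic = -1.713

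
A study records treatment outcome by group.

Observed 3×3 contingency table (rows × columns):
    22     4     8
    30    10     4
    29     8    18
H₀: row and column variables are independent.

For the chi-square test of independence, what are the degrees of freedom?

degrees of freedom = 4

df = (r−1)(c−1) = (3−1)·(3−1) = 4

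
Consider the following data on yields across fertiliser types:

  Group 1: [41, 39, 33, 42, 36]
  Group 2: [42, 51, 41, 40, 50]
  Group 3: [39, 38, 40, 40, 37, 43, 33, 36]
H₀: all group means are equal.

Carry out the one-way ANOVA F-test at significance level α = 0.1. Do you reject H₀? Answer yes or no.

reject H₀: yes

Group means [38.20, 44.80, 38.25], grand mean 40.056
SSB = Σnᵢ(x̄ᵢ−x̄)² = 155.844; SSW = ΣΣ(x−x̄ᵢ)² = 229.100
MSB = 155.844/2 = 77.9222; MSW = 229.100/15 = 15.2733
F = MSB/MSW = 5.1018
df = (2, 15)
p-value (upper-tail) = 0.02040
At α=0.1: p < α → reject H₀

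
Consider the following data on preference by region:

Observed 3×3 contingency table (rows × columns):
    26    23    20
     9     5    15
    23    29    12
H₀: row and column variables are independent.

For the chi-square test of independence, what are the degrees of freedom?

df = (r−1)(c−1) = (3−1)·(3−1) = 4

degrees of freedom = 4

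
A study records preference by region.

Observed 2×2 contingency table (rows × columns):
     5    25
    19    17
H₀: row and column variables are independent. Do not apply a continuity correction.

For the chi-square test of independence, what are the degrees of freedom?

df = (r−1)(c−1) = (2−1)·(2−1) = 1

degrees of freedom = 1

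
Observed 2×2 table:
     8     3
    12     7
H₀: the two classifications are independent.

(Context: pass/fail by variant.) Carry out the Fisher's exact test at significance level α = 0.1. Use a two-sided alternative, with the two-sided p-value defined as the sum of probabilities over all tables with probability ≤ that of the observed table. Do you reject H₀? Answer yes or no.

reject H₀: no

Margins: r₁=11, r₂=19, c₁=20, c₂=10, n=30
p_obs = C(11,8)·C(19,12)/C(30,20); sum pmf over tables with pmf ≤ p_obs
p-value (two-sided) = 0.70200
At α=0.1: p ≥ α → fail to reject H₀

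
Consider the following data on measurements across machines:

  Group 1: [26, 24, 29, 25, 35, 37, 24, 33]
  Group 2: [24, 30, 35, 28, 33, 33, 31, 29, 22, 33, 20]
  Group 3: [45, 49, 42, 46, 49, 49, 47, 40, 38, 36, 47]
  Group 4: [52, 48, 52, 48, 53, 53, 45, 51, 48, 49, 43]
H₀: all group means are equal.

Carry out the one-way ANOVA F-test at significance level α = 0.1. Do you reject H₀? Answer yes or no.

reject H₀: yes

Group means [29.12, 28.91, 44.36, 49.27], grand mean 38.561
SSB = Σnᵢ(x̄ᵢ−x̄)² = 3369.586; SSW = ΣΣ(x−x̄ᵢ)² = 760.511
MSB = 3369.586/3 = 1123.1954; MSW = 760.511/37 = 20.5544
F = MSB/MSW = 54.6451
df = (3, 37)
p-value (upper-tail) = 0.00000
At α=0.1: p < α → reject H₀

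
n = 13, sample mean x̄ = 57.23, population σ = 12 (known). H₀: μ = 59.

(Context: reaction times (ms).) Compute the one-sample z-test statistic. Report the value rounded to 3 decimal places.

SE = σ/√n = 12/√13 = 3.3282
z = (x̄−μ₀)/SE = (57.23−59)/3.3282 = -0.5318

test statistic = -0.532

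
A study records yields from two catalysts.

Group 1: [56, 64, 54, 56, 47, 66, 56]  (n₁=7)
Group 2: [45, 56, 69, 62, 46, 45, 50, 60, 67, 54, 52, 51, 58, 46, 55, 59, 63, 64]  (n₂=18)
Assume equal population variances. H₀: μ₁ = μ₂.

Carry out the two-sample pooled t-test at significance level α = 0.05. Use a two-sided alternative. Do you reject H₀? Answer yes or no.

reject H₀: no

x̄₁=57.000, s₁=6.351, n₁=7
x̄₂=55.667, s₂=7.631, n₂=18
s_p² = [6·6.351² + 17·7.631²]/23 = 53.5652
SE = √(s_p²·(1/7+1/18)) = 3.2601
t = (57.000−55.667)/3.2601 = 0.4090
df = 23
p-value (two-sided) = 0.68633
At α=0.05: p ≥ α → fail to reject H₀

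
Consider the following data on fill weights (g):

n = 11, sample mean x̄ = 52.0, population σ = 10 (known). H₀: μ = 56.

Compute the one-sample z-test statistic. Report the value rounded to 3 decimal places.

test statistic = -1.327

SE = σ/√n = 10/√11 = 3.0151
z = (x̄−μ₀)/SE = (52.0−56)/3.0151 = -1.3266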